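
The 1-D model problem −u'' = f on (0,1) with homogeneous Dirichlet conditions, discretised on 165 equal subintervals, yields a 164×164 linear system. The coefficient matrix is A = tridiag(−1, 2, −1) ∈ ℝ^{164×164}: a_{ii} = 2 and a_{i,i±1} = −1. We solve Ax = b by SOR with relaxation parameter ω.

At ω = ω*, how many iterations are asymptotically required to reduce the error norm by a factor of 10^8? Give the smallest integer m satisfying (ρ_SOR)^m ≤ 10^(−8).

[ρ_J] n=164: ρ(B_J) = cos(π/(n+1)) = cos(π/165) = 0.9998187.
1 − cos²(π/165) = sin²(π/165) ⇒ √(1−ρ_J²) = sin(π/165) = 0.0190388.
So ω* = 2/1.0190388 = 1.9626338 (Young).
Hence ρ(B_{ω*}) = 1.9626338 − 1 = 0.9626338.
8·ln10 = 18.4207; −ln(0.9626338) = 0.0380822; m = ⌈18.4207/0.0380822⌉ = ⌈483.709⌉ = 484.

m = 484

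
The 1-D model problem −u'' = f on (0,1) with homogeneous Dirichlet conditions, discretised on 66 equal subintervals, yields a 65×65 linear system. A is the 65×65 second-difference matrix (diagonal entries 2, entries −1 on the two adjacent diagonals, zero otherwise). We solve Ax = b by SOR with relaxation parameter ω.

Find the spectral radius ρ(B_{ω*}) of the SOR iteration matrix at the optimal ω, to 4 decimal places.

ρ_SOR = 0.9092

B_J for the 65×65 system has eigenvalues cos(kπ/66); ρ_J = cos(π/66) = 0.9989.
√(1−ρ_J²) = |sin(π/66)| = 0.04758
ω* = 2 / (1 + 0.04758) = 2 / 1.04758 ≈ 1.9092.
and ρ(B_{ω*}) = 1.9092 − 1 = 0.9092.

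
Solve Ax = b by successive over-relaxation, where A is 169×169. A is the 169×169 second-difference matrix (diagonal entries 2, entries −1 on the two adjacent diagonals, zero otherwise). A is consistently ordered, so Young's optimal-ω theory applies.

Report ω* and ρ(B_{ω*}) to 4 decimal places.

ω* = 1.9637, ρ_SOR = 0.9637

spectrum of D⁻¹(L+U) = {cos(kπ/170) : 1≤k≤169}; ρ_J = cos(π/170) = 0.9998.
√(1−ρ_J²) = |sin(π/170)| = 0.01848
ω* = 2 / (1 + 0.01848) = 2 / 1.01848 ≈ 1.9637.
ρ_SOR = ω* − 1 ≈ 0.9637.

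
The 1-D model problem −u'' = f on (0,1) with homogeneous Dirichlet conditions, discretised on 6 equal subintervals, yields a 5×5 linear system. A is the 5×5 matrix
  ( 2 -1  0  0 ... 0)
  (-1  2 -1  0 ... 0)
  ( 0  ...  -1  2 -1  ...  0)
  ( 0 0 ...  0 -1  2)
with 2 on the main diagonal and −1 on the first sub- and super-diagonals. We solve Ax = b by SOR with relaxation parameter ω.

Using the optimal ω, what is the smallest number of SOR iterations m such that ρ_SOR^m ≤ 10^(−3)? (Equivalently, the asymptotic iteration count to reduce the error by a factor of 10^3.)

B_J for the 5×5 system has eigenvalues cos(kπ/6); ρ_J = cos(π/6) = 0.8660254.
√(1−ρ_J²) simplifies to sin(π/6) = 0.5000000.
Then 2/(1+√(1−ρ_J²)) = 2/(1+0.5000000); ω* = 2/1.5000000 = 1.3333333.
and ρ(B_{ω*}) = 1.3333333 − 1 = 0.3333333.
For 3 digits: m = 3·ln10 / (−ln 0.3333333) = 6.90776/1.09861 = 6.288; round up → m = 7.

m = 7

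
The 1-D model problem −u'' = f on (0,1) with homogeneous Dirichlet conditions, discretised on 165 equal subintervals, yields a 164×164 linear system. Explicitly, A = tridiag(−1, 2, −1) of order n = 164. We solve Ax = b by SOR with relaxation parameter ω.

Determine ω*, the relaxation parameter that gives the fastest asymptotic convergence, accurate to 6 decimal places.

ω* = 1.962634

ρ_J = max_k |cos(kπ/165)| = cos(π/165) = 0.999819
1 − cos²(π/165) = sin²(π/165) ⇒ √(1−ρ_J²) = sin(π/165) = 0.0190388.
So ω* = 2/1.0190388 = 1.962634 (Young).
Hence ρ(B_{ω*}) = 1.962634 − 1 = 0.962634.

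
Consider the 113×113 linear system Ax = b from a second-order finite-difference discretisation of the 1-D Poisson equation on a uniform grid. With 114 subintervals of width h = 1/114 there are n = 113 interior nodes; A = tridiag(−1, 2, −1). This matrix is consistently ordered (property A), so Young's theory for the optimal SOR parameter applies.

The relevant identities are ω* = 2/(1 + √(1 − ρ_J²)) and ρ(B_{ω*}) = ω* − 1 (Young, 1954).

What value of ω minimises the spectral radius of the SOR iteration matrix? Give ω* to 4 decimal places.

ρ_J = max_k |cos(kπ/114)| = cos(π/114) = 0.9996
√(1−ρ_J²) simplifies to sin(π/114) = 0.02755.
ω* = 2 / (1 + 0.02755) = 2 / 1.02755 ≈ 1.9464.
[ρ_SOR] ω* − 1 = 0.9464.

ω* = 1.9464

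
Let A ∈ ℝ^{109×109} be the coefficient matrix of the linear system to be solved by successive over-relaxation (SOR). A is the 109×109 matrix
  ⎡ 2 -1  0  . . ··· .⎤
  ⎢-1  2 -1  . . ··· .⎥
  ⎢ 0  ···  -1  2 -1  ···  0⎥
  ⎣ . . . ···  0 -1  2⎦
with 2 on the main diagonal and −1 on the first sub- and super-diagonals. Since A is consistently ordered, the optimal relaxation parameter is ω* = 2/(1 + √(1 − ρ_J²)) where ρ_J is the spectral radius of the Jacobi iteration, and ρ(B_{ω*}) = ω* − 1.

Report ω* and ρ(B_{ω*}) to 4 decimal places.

ω* = 1.9445, ρ_SOR = 0.9445

[ρ_J] n=109: ρ(B_J) = cos(π/(n+1)) = cos(π/110) = 0.9996.
1 − cos²(π/110) = sin²(π/110) ⇒ √(1−ρ_J²) = sin(π/110) = 0.02856.
So ω* = 2/1.02856 = 1.9445 (Young).
ρ(B_{ω*}) = ω*−1 = 0.9445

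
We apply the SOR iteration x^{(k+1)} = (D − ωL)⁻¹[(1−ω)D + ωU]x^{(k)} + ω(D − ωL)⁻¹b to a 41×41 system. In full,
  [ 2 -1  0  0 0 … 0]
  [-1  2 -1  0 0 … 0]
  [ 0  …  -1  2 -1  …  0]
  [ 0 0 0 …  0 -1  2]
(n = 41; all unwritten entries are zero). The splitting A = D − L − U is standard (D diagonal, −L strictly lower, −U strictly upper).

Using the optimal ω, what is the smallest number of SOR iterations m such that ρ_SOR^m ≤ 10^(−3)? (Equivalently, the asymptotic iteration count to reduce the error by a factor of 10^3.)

m = 47

spectrum of D⁻¹(L+U) = {cos(kπ/42) : 1≤k≤41}; ρ_J = cos(π/42) = 0.9972038.
root = sin(π/42) = 0.0747301  (since 1−cos² = sin²).
ω* = 2 / (1 + 0.0747301) = 2 / 1.0747301 ≈ 1.8609323.
and ρ(B_{ω*}) = 1.8609323 − 1 = 0.8609323.
(0.8609323)^m ≤ 10^{−3}  ⇒  m·ln(0.8609323) ≤ −3·ln10  ⇒  m ≥ 46.132  ⇒  m = 47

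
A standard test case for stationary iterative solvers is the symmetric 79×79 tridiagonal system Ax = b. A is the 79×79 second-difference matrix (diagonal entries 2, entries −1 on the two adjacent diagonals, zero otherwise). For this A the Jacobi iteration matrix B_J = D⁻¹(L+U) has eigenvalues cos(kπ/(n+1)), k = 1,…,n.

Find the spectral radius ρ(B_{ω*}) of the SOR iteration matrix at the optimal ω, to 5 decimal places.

½·tridiag(1,0,1) at n=79: λ_k = cos(kπ/80); max |λ| at k=1 ⇒ ρ_J = cos(π/80) ≈ 0.99923.
√(1 − cos²(π/80)) = sin(π/80) ≈ 0.039260.
ω* = 2/(1+0.039260) = 1.92445
[ρ_SOR] ω* − 1 = 0.92445.

ρ_SOR = 0.92445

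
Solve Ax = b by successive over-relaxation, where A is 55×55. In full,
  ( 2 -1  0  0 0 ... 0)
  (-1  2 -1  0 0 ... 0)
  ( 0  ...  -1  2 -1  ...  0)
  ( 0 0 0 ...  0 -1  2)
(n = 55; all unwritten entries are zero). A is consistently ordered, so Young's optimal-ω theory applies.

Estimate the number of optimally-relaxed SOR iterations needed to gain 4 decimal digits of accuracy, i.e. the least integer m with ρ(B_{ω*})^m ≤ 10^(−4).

[ρ_J] n=55: ρ(B_J) = cos(π/(n+1)) = cos(π/56) = 0.9984268.
√(1−ρ_J²) simplifies to sin(π/56) = 0.0560704.
So ω* = 2/1.0560704 = 1.8938131 (Young).
ρ(B_{ω*}) = ω*−1 = 0.8938131
Need (0.8938131)^m ≤ 10^(−4): m ≥ 4·ln10/|ln 0.8938131| = 9.21034/0.112259 = 82.045 ⇒ m = 83.

m = 83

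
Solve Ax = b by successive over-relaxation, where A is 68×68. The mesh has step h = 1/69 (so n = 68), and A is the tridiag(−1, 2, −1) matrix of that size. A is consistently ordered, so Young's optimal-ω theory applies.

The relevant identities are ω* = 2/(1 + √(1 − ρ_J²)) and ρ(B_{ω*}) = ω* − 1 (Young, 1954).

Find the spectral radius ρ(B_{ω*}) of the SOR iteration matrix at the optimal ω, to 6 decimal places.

spectrum of D⁻¹(L+U) = {cos(kπ/69) : 1≤k≤68}; ρ_J = cos(π/69) = 0.998964.
√(1−ρ_J²) = |sin(π/69)| = 0.0455146
Young: ω* = 2/(1+√(1−ρ_J²)) = 2/(1+0.0455146) = 2/1.0455146 = 1.912934.
ρ_SOR = ω* − 1 ≈ 0.912934.

ρ_SOR = 0.912934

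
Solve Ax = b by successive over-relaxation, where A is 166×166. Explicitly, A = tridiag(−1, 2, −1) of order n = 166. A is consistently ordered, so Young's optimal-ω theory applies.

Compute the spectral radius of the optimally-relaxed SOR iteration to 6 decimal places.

B_J for the 166×166 system has eigenvalues cos(kπ/167); ρ_J = cos(π/167) = 0.999823.
1 − cos²(π/167) = sin²(π/167) ⇒ √(1−ρ_J²) = sin(π/167) = 0.0188108.
Young: ω* = 2/(1+√(1−ρ_J²)) = 2/(1+0.0188108) = 2/1.0188108 = 1.963073.
ρ_SOR = ω* − 1 ≈ 0.963073.

ρ_SOR = 0.963073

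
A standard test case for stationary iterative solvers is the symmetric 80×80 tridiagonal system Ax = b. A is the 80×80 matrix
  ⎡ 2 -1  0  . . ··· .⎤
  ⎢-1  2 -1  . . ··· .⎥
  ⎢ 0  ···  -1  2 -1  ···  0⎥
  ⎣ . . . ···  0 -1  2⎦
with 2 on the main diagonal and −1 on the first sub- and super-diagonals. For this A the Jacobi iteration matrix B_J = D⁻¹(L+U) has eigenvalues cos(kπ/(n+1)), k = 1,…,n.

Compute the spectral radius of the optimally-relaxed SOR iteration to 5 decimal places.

With n=80, ρ(Jacobi) = cos(π/81) = 0.99925.
√(1−ρ_J²) = |sin(π/81)| = 0.038775
Then 2/(1+√(1−ρ_J²)) = 2/(1+0.038775); ω* = 2/1.038775 = 1.92534.
Hence ρ(B_{ω*}) = 1.92534 − 1 = 0.92534.

ρ_SOR = 0.92534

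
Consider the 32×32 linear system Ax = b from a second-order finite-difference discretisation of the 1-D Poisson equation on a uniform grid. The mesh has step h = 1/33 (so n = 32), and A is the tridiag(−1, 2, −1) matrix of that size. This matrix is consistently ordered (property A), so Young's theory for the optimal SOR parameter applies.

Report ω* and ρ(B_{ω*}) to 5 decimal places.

[ρ_J] n=32: ρ(B_J) = cos(π/(n+1)) = cos(π/33) = 0.99547.
√(1−ρ_J²) = |sin(π/33)| = 0.095056
[ω*] 2 ÷ (1 + 0.095056) = 2 ÷ 1.095056 = 1.82639.
ρ(B_{ω*}) = ω*−1 = 0.82639

ω* = 1.82639, ρ_SOR = 0.82639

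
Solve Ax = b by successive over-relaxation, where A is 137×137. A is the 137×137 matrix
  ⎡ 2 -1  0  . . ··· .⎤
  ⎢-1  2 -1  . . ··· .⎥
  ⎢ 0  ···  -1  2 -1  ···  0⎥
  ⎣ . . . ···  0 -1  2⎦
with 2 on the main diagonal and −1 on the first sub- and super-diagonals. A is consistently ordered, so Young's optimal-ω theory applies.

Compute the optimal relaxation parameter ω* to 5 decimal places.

ω* = 1.95549

spectrum of D⁻¹(L+U) = {cos(kπ/138) : 1≤k≤137}; ρ_J = cos(π/138) = 0.99974.
1 − cos²(π/138) = sin²(π/138) ⇒ √(1−ρ_J²) = sin(π/138) = 0.022763.
So ω* = 2/1.022763 = 1.95549 (Young).
ρ_SOR = ω* − 1 = 1.95549 − 1 = 0.95549.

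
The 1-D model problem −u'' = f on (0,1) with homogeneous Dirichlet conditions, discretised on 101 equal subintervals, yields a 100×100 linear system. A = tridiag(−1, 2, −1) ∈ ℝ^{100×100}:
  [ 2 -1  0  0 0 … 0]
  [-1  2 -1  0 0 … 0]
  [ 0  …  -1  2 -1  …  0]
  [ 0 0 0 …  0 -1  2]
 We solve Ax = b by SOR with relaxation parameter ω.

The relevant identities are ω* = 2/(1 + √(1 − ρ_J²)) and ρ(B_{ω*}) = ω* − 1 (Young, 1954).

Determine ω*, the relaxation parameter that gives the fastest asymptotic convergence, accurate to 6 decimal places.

ω* = 1.939676

With n=100, ρ(Jacobi) = cos(π/101) = 0.999516.
root = sin(π/101) = 0.0310999  (since 1−cos² = sin²).
So ω* = 2/1.0310999 = 1.939676 (Young).
and ρ(B_{ω*}) = 1.939676 − 1 = 0.939676.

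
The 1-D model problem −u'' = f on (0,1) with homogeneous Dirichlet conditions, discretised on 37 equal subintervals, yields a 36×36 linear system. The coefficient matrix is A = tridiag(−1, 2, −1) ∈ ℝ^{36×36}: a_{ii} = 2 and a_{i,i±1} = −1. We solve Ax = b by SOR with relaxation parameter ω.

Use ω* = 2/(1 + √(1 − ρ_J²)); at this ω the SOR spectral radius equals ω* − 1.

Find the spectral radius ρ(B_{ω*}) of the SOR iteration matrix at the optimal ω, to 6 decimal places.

½·tridiag(1,0,1) at n=36: λ_k = cos(kπ/37); max |λ| at k=1 ⇒ ρ_J = cos(π/37) ≈ 0.996397.
√(1−ρ_J²) simplifies to sin(π/37) = 0.0848059.
Then 2/(1+√(1−ρ_J²)) = 2/(1+0.0848059); ω* = 2/1.0848059 = 1.843648.
and ρ(B_{ω*}) = 1.843648 − 1 = 0.843648.

ρ_SOR = 0.843648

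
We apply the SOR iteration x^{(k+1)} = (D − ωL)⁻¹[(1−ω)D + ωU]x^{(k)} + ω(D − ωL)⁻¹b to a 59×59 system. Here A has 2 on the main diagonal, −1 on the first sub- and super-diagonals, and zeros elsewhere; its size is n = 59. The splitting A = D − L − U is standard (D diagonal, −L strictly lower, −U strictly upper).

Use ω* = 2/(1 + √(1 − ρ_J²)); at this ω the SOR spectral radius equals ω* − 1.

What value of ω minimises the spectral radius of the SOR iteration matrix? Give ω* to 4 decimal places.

ω* = 1.9005

ρ_J = max_k |cos(kπ/60)| = cos(π/60) = 0.9986
1 − cos²(π/60) = sin²(π/60) ⇒ √(1−ρ_J²) = sin(π/60) = 0.05234.
So ω* = 2/1.05234 = 1.9005 (Young).
Hence ρ(B_{ω*}) = 1.9005 − 1 = 0.9005.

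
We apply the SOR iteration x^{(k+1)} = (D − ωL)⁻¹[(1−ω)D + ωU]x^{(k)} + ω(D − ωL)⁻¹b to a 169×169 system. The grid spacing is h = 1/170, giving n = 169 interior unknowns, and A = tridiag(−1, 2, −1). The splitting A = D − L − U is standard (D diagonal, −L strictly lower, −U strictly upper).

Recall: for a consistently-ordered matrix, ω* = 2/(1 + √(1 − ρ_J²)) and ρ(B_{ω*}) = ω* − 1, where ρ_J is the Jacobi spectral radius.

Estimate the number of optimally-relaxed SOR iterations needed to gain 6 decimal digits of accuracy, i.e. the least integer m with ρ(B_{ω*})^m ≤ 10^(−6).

n=169: λ(B_J) = 1 − λ(A)/2 = cos(kπ/170); k=1 gives ρ_J = 0.9998293.
√(1 − cos²(π/170)) = sin(π/170) ≈ 0.0184789.
Young: ω* = 2/(1+√(1−ρ_J²)) = 2/(1+0.0184789) = 2/1.0184789 = 1.9637127.
[ρ_SOR] ω* − 1 = 0.9637127.
(0.9637127)^m ≤ 10^{−6}  ⇒  m·ln(0.9637127) ≤ −6·ln10  ⇒  m ≥ 373.775  ⇒  m = 374

m = 374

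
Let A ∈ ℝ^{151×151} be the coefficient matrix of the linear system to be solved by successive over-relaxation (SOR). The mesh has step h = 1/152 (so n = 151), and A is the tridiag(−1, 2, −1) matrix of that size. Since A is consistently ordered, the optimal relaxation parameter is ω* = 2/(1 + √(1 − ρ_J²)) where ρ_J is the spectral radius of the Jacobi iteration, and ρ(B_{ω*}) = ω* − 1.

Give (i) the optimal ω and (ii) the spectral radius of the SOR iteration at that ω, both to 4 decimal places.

[ρ_J] n=151: ρ(B_J) = cos(π/(n+1)) = cos(π/152) = 0.9998.
√(1 − cos²(π/152)) = sin(π/152) ≈ 0.02067.
So ω* = 2/1.02067 = 1.9595 (Young).
ρ(B_{ω*}) = ω*−1 = 0.9595

ω* = 1.9595, ρ_SOR = 0.9595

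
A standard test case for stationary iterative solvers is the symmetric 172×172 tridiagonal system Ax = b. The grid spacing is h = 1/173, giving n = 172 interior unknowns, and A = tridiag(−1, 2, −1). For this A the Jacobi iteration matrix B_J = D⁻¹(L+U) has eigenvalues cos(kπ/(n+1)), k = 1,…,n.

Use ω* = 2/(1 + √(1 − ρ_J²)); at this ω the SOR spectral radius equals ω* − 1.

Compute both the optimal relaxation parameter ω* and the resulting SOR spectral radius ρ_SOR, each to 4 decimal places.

ω* = 1.9643, ρ_SOR = 0.9643

With n=172, ρ(Jacobi) = cos(π/173) = 0.9998.
root = sin(π/173) = 0.01816  (since 1−cos² = sin²).
So ω* = 2/1.01816 = 1.9643 (Young).
ρ_SOR = ω* − 1 = 1.9643 − 1 = 0.9643.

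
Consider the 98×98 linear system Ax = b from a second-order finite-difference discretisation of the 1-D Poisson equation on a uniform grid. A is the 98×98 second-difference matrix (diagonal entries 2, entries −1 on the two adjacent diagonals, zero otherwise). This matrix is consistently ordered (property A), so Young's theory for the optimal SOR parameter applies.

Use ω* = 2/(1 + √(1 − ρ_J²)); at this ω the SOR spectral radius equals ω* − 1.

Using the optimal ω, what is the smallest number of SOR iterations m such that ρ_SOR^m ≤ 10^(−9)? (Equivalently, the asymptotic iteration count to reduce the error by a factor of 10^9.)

m = 327

½·tridiag(1,0,1) at n=98: λ_k = cos(kπ/99); max |λ| at k=1 ⇒ ρ_J = cos(π/99) ≈ 0.9994965.
1 − cos²(π/99) = sin²(π/99) ⇒ √(1−ρ_J²) = sin(π/99) = 0.0317279.
ω* = 2/(1 + 0.0317279) = 2/1.0317279 = 1.9384956.
[ρ_SOR] ω* − 1 = 0.9384956.
(0.9384956)^m ≤ 10^{−9}  ⇒  m·ln(0.9384956) ≤ −9·ln10  ⇒  m ≥ 326.469  ⇒  m = 327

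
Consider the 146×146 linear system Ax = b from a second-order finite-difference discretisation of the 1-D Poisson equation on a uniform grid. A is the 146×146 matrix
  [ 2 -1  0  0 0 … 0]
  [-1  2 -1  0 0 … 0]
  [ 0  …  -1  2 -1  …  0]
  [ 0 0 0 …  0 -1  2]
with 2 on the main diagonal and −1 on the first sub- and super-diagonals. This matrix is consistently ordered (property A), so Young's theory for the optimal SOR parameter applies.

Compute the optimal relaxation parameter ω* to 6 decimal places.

ω* = 1.958155

n=146: λ(B_J) = 1 − λ(A)/2 = cos(kπ/147); k=1 gives ρ_J = 0.999772.
√(1−ρ_J²) simplifies to sin(π/147) = 0.0213698.
ω* = 2/(1 + 0.0213698) = 2/1.0213698 = 1.958155.
ρ_SOR = ω* − 1 ≈ 0.958155.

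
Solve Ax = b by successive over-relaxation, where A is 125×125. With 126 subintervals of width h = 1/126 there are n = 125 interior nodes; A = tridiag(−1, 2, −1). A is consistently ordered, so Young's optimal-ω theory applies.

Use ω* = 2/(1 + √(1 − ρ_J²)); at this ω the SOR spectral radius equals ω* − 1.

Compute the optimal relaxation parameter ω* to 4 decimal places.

With n=125, ρ(Jacobi) = cos(π/126) = 0.9997.
√(1−ρ_J²) simplifies to sin(π/126) = 0.02493.
Young: ω* = 2/(1+√(1−ρ_J²)) = 2/(1+0.02493) = 2/1.02493 = 1.9514.
[ρ_SOR] ω* − 1 = 0.9514.

ω* = 1.9514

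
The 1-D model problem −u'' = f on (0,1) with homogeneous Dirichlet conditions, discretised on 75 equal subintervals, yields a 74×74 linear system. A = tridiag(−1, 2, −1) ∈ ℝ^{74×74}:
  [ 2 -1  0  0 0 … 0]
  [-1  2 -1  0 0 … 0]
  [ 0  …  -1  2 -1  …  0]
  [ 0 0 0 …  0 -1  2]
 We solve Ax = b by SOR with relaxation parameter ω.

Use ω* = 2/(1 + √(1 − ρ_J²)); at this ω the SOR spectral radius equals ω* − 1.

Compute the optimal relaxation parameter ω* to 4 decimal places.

[ρ_J] n=74: ρ(B_J) = cos(π/(n+1)) = cos(π/75) = 0.9991.
root = sin(π/75) = 0.04188  (since 1−cos² = sin²).
Then 2/(1+√(1−ρ_J²)) = 2/(1+0.04188); ω* = 2/1.04188 = 1.9196.
[ρ_SOR] ω* − 1 = 0.9196.

ω* = 1.9196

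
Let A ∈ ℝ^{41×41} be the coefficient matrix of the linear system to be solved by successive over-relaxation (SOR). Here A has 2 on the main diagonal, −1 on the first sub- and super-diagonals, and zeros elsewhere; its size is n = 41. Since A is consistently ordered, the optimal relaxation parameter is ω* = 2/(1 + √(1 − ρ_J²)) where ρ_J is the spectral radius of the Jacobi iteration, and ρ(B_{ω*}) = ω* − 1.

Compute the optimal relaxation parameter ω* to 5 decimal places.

ω* = 1.86093

spectrum of D⁻¹(L+U) = {cos(kπ/42) : 1≤k≤41}; ρ_J = cos(π/42) = 0.99720.
√(1−ρ_J²) simplifies to sin(π/42) = 0.074730.
ω* = 2/(1 + 0.074730) = 2/1.074730 = 1.86093.
ρ_SOR = ω* − 1 ≈ 0.86093.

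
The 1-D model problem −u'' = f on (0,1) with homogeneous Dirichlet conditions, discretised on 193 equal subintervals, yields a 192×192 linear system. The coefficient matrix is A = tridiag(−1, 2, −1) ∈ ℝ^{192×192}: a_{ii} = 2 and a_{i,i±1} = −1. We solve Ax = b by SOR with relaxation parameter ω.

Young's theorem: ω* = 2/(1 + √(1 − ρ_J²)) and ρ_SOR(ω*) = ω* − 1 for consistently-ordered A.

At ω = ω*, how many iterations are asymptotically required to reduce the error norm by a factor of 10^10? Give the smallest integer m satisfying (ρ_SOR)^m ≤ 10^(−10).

m = 708

n=192: λ(B_J) = 1 − λ(A)/2 = cos(kπ/193); k=1 gives ρ_J = 0.9998675.
√(1 − cos²(π/193)) = sin(π/193) ≈ 0.0162770.
[ω*] 2 ÷ (1 + 0.0162770) = 2 ÷ 1.0162770 = 1.9679674.
At ω = 1.9679674 every |λ(B_ω)| = ω−1, so ρ_SOR = 0.9679674.
For 10 digits: m = 10·ln10 / (−ln 0.9679674) = 23.0259/0.0325569 = 707.251; round up → m = 708.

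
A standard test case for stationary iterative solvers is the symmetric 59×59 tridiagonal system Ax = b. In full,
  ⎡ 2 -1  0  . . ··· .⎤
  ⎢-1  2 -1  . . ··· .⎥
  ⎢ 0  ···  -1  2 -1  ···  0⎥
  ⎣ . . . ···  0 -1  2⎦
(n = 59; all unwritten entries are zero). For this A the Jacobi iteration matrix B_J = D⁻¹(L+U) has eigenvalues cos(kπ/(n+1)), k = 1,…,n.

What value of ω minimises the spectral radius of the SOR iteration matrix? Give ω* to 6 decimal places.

ω* = 1.900534

With n=59, ρ(Jacobi) = cos(π/60) = 0.998630.
√(1 − cos²(π/60)) = sin(π/60) ≈ 0.0523360.
ω* = 2/(1 + 0.0523360) = 2/1.0523360 = 1.900534.
[ρ_SOR] ω* − 1 = 0.900534.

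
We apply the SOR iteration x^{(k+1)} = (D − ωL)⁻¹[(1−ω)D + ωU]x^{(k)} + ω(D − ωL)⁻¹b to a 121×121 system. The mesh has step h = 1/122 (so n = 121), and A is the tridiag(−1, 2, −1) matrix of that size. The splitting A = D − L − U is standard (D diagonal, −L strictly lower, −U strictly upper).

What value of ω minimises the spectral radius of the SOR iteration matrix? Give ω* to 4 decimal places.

ω* = 1.9498

[ρ_J] n=121: ρ(B_J) = cos(π/(n+1)) = cos(π/122) = 0.9997.
√(1 − cos²(π/122)) = sin(π/122) ≈ 0.02575.
ω* = 2/(1+0.02575) = 1.9498
and ρ(B_{ω*}) = 1.9498 − 1 = 0.9498.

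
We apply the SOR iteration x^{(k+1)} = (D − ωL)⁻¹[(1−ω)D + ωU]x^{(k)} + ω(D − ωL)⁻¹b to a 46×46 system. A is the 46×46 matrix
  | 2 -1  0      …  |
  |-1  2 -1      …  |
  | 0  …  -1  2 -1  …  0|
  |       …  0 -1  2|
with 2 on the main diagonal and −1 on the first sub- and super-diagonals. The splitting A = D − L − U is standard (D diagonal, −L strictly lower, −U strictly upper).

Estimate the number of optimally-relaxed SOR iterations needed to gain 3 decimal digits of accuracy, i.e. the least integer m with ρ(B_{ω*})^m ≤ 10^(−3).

B_J for the 46×46 system has eigenvalues cos(kπ/47); ρ_J = cos(π/47) = 0.9977669.
1 − cos²(π/47) = sin²(π/47) ⇒ √(1−ρ_J²) = sin(π/47) = 0.0667926.
Young: ω* = 2/(1+√(1−ρ_J²)) = 2/(1+0.0667926) = 2/1.0667926 = 1.8747787.
ρ_SOR = ω* − 1 = 1.8747787 − 1 = 0.8747787.
m ≥ 3·ln10 / (−ln 0.8747787) = 51.634; smallest integer m = 52.

m = 52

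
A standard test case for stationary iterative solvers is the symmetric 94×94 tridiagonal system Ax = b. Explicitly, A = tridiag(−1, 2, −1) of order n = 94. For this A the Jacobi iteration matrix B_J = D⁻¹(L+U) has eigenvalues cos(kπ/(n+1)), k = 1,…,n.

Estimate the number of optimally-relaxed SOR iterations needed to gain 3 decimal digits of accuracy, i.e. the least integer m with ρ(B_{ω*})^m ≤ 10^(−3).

spectrum of D⁻¹(L+U) = {cos(kπ/95) : 1≤k≤94}; ρ_J = cos(π/95) = 0.9994533.
√(1 − cos²(π/95)) = sin(π/95) ≈ 0.0330634.
So ω* = 2/1.0330634 = 1.9359896 (Young).
Hence ρ(B_{ω*}) = 1.9359896 − 1 = 0.9359896.
For 3 digits: m = 3·ln10 / (−ln 0.9359896) = 6.90776/0.0661509 = 104.424; round up → m = 105.

m = 105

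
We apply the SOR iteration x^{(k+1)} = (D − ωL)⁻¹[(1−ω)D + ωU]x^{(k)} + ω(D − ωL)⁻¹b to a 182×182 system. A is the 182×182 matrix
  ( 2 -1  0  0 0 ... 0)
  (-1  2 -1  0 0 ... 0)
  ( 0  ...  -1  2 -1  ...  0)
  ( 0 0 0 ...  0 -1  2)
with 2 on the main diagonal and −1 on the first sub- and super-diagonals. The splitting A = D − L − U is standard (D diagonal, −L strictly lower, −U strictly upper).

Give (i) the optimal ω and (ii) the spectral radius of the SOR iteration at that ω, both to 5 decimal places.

ω* = 1.96625, ρ_SOR = 0.96625

B_J for the 182×182 system has eigenvalues cos(kπ/183); ρ_J = cos(π/183) = 0.99985.
√(1−ρ_J²) simplifies to sin(π/183) = 0.017166.
So ω* = 2/1.017166 = 1.96625 (Young).
ρ(B_{ω*}) = ω*−1 = 0.96625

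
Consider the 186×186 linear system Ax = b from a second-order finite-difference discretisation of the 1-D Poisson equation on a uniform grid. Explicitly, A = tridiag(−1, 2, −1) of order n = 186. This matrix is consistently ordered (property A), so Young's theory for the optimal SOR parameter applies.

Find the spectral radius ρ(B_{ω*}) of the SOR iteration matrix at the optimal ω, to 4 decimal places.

With n=186, ρ(Jacobi) = cos(π/187) = 0.9999.
1 − cos²(π/187) = sin²(π/187) ⇒ √(1−ρ_J²) = sin(π/187) = 0.01680.
So ω* = 2/1.01680 = 1.9670 (Young).
and ρ(B_{ω*}) = 1.9670 − 1 = 0.9670.

ρ_SOR = 0.9670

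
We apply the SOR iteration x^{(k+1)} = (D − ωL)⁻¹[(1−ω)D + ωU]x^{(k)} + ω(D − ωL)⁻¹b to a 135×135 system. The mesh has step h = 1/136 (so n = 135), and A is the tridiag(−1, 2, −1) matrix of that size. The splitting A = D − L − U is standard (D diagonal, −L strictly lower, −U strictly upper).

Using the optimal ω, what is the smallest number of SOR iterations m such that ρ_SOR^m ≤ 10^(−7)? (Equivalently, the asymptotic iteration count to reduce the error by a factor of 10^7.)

m = 349

With n=135, ρ(Jacobi) = cos(π/136) = 0.9997332.
1 − cos²(π/136) = sin²(π/136) ⇒ √(1−ρ_J²) = sin(π/136) = 0.0230979.
ω* = 2 / (1 + 0.0230979) = 2 / 1.0230979 ≈ 1.9548471.
Hence ρ(B_{ω*}) = 1.9548471 − 1 = 0.9548471.
For 7 digits: m = 7·ln10 / (−ln 0.9548471) = 16.1181/0.0462041 = 348.846; round up → m = 349.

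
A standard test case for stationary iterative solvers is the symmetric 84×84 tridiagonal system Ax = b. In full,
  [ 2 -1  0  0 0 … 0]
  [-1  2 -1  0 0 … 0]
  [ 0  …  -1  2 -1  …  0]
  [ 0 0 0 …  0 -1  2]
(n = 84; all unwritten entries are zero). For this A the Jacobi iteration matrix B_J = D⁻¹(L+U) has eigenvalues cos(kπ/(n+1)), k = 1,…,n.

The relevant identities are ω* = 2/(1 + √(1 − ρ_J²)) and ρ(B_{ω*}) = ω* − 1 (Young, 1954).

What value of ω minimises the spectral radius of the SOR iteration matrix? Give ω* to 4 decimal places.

n=84: λ(B_J) = 1 − λ(A)/2 = cos(kπ/85); k=1 gives ρ_J = 0.9993.
root = sin(π/85) = 0.03695  (since 1−cos² = sin²).
ω* = 2/(1+0.03695) = 1.9287
[ρ_SOR] ω* − 1 = 0.9287.

ω* = 1.9287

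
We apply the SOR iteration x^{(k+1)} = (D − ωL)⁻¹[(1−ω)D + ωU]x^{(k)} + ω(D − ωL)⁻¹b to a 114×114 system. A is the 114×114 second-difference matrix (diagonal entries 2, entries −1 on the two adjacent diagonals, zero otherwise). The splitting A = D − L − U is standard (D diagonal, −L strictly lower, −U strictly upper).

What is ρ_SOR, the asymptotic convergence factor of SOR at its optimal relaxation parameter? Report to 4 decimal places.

[ρ_J] n=114: ρ(B_J) = cos(π/(n+1)) = cos(π/115) = 0.9996.
1 − cos²(π/115) = sin²(π/115) ⇒ √(1−ρ_J²) = sin(π/115) = 0.02731.
ω* = 2/(1+0.02731) = 1.9468
At ω = 1.9468 every |λ(B_ω)| = ω−1, so ρ_SOR = 0.9468.

ρ_SOR = 0.9468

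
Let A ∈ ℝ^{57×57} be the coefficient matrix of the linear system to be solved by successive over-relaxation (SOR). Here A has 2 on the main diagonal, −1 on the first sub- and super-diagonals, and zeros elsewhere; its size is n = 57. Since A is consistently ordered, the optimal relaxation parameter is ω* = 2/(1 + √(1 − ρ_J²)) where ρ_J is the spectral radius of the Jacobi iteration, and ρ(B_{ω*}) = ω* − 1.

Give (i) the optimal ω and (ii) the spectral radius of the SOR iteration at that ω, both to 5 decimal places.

With n=57, ρ(Jacobi) = cos(π/58) = 0.99853.
root = sin(π/58) = 0.054139  (since 1−cos² = sin²).
So ω* = 2/1.054139 = 1.89728 (Young).
ρ_SOR = ω* − 1 = 1.89728 − 1 = 0.89728.

ω* = 1.89728, ρ_SOR = 0.89728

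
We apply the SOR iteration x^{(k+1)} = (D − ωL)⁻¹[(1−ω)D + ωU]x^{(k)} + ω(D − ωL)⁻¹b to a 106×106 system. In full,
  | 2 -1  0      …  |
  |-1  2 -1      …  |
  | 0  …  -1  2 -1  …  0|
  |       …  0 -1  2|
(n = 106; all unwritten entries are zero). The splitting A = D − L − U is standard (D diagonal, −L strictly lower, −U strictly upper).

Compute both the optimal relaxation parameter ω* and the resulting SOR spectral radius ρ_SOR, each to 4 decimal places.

ρ_J = max_k |cos(kπ/107)| = cos(π/107) = 0.9996
√(1 − cos²(π/107)) = sin(π/107) ≈ 0.02936.
So ω* = 2/1.02936 = 1.9430 (Young).
ρ_SOR = ω* − 1 = 1.9430 − 1 = 0.9430.

ω* = 1.9430, ρ_SOR = 0.9430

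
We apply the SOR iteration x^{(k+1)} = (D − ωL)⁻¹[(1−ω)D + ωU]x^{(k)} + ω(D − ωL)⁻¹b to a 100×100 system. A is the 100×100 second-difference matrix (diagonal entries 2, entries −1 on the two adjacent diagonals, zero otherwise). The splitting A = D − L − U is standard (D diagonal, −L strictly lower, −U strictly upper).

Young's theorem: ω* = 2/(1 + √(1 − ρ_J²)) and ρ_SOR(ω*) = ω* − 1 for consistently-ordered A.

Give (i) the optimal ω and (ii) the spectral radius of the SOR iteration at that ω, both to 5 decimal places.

[ρ_J] n=100: ρ(B_J) = cos(π/(n+1)) = cos(π/101) = 0.99952.
root = sin(π/101) = 0.031100  (since 1−cos² = sin²).
ω* = 2/(1 + 0.031100) = 2/1.031100 = 1.93968.
ρ_SOR = ω* − 1 ≈ 0.93968.

ω* = 1.93968, ρ_SOR = 0.93968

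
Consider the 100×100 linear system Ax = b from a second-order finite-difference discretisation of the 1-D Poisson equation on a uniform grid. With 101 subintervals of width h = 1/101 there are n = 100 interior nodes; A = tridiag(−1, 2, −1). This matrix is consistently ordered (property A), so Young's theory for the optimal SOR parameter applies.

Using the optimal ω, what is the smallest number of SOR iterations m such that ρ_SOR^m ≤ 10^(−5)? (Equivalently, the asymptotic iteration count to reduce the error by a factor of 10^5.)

m = 186

n=100: λ(B_J) = 1 − λ(A)/2 = cos(kπ/101); k=1 gives ρ_J = 0.9995163.
√(1 − cos²(π/101)) = sin(π/101) ≈ 0.0310999.
So ω* = 2/1.0310999 = 1.9396763 (Young).
ρ(B_{ω*}) = ω*−1 = 0.9396763
Need (0.9396763)^m ≤ 10^(−5): m ≥ 5·ln10/|ln 0.9396763| = 11.5129/0.0622198 = 185.036 ⇒ m = 186.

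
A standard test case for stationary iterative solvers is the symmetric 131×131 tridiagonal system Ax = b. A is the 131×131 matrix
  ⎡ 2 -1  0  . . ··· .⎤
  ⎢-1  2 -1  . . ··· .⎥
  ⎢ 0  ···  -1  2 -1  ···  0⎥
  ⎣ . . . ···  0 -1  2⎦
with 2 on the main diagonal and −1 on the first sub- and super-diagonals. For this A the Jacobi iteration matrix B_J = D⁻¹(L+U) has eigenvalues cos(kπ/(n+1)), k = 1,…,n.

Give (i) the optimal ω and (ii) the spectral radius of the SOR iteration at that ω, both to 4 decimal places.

ω* = 1.9535, ρ_SOR = 0.9535

n=131: λ(B_J) = 1 − λ(A)/2 = cos(kπ/132); k=1 gives ρ_J = 0.9997.
√(1 − cos²(π/132)) = sin(π/132) ≈ 0.02380.
ω* = 2 / (1 + 0.02380) = 2 / 1.02380 ≈ 1.9535.
Hence ρ(B_{ω*}) = 1.9535 − 1 = 0.9535.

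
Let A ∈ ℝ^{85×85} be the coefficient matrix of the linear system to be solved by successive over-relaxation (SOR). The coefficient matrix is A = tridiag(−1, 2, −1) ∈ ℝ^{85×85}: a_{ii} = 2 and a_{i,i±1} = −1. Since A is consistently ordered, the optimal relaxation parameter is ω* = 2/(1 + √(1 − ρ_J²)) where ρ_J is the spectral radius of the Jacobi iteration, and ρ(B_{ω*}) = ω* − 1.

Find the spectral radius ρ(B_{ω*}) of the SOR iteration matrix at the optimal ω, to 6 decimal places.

ρ_SOR = 0.929530

ρ_J = max_k |cos(kπ/86)| = cos(π/86) = 0.999333
√(1 − cos²(π/86)) = sin(π/86) ≈ 0.0365220.
ω* = 2/(1+0.0365220) = 1.929530
ρ(B_{ω*}) = ω*−1 = 0.929530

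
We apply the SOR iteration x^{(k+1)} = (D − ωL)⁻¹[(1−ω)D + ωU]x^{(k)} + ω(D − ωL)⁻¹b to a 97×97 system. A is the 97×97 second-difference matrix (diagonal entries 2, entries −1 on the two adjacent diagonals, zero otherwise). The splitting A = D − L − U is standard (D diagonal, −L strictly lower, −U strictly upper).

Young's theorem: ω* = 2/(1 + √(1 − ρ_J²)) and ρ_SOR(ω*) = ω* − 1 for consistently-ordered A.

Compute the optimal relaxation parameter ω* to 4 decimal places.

ω* = 1.9379

ρ_J = max_k |cos(kπ/98)| = cos(π/98) = 0.9995
1 − cos²(π/98) = sin²(π/98) ⇒ √(1−ρ_J²) = sin(π/98) = 0.03205.
ω* = 2/(1+0.03205) = 1.9379
and ρ(B_{ω*}) = 1.9379 − 1 = 0.9379.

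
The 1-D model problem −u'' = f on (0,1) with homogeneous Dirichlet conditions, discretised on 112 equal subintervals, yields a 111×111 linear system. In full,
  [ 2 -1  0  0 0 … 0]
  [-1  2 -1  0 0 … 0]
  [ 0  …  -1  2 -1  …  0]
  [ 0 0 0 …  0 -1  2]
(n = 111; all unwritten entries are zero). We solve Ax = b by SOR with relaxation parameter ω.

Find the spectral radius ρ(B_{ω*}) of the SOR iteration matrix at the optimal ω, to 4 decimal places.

ρ_SOR = 0.9454

[ρ_J] n=111: ρ(B_J) = cos(π/(n+1)) = cos(π/112) = 0.9996.
√(1 − cos²(π/112)) = sin(π/112) ≈ 0.02805.
ω* = 2/(1 + 0.02805) = 2/1.02805 = 1.9454.
ρ_SOR = ω* − 1 = 1.9454 − 1 = 0.9454.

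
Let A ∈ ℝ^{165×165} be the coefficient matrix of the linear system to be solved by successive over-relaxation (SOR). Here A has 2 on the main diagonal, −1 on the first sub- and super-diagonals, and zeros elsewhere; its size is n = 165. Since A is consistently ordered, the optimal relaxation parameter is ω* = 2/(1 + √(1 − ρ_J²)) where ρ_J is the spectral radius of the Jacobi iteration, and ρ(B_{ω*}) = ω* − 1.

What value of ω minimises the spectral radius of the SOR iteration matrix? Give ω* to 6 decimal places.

ω* = 1.962855

With n=165, ρ(Jacobi) = cos(π/166) = 0.999821.
√(1−ρ_J²) simplifies to sin(π/166) = 0.0189241.
Then 2/(1+√(1−ρ_J²)) = 2/(1+0.0189241); ω* = 2/1.0189241 = 1.962855.
[ρ_SOR] ω* − 1 = 0.962855.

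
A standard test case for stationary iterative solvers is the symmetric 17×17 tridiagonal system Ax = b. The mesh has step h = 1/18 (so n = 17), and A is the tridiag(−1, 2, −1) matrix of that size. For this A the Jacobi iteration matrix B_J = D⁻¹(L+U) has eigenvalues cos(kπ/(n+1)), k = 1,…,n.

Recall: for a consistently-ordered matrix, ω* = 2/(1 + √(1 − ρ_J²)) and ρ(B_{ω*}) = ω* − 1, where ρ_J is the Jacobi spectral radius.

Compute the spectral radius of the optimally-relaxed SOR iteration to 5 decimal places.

½·tridiag(1,0,1) at n=17: λ_k = cos(kπ/18); max |λ| at k=1 ⇒ ρ_J = cos(π/18) ≈ 0.98481.
1 − cos²(π/18) = sin²(π/18) ⇒ √(1−ρ_J²) = sin(π/18) = 0.173648.
ω* = 2/(1+0.173648) = 1.70409
ρ_SOR = ω* − 1 ≈ 0.70409.

ρ_SOR = 0.70409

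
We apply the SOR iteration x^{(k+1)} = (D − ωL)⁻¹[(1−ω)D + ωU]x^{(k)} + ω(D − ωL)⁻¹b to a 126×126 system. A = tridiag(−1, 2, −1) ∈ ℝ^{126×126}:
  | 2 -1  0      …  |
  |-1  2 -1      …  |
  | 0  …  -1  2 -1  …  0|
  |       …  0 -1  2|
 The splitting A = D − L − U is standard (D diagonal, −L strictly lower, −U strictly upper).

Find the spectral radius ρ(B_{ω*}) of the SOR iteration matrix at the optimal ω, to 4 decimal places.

ρ_SOR = 0.9517

B_J for the 126×126 system has eigenvalues cos(kπ/127); ρ_J = cos(π/127) = 0.9997.
1 − cos²(π/127) = sin²(π/127) ⇒ √(1−ρ_J²) = sin(π/127) = 0.02473.
Young: ω* = 2/(1+√(1−ρ_J²)) = 2/(1+0.02473) = 2/1.02473 = 1.9517.
Hence ρ(B_{ω*}) = 1.9517 − 1 = 0.9517.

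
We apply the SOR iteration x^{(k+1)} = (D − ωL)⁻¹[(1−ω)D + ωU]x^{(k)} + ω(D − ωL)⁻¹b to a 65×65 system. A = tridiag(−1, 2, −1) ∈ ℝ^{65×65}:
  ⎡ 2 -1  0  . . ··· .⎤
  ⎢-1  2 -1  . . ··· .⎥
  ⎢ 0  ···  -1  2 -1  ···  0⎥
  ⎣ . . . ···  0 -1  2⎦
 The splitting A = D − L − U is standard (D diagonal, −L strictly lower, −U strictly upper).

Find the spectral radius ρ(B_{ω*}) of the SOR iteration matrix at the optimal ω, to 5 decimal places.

ρ_SOR = 0.90916

spectrum of D⁻¹(L+U) = {cos(kπ/66) : 1≤k≤65}; ρ_J = cos(π/66) = 0.99887.
root = sin(π/66) = 0.047582  (since 1−cos² = sin²).
[ω*] 2 ÷ (1 + 0.047582) = 2 ÷ 1.047582 = 1.90916.
Hence ρ(B_{ω*}) = 1.90916 − 1 = 0.90916.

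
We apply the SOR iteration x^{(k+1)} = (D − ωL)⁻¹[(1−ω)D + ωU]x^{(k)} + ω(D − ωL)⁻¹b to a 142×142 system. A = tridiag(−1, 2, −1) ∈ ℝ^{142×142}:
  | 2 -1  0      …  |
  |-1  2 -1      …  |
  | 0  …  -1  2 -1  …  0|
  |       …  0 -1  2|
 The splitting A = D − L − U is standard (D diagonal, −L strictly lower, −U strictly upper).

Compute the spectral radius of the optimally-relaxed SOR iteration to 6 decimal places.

½·tridiag(1,0,1) at n=142: λ_k = cos(kπ/143); max |λ| at k=1 ⇒ ρ_J = cos(π/143) ≈ 0.999759.
√(1 − cos²(π/143)) = sin(π/143) ≈ 0.0219674.
ω* = 2 / (1 + 0.0219674) = 2 / 1.0219674 ≈ 1.957010.
ρ_SOR = ω* − 1 = 1.957010 − 1 = 0.957010.

ρ_SOR = 0.957010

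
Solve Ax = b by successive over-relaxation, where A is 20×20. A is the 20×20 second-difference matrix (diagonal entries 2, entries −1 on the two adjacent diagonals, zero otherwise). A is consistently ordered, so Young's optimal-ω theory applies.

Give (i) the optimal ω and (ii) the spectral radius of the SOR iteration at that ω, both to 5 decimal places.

B_J for the 20×20 system has eigenvalues cos(kπ/21); ρ_J = cos(π/21) = 0.98883.
√(1 − cos²(π/21)) = sin(π/21) ≈ 0.149042.
ω* = 2 / (1 + 0.149042) = 2 / 1.149042 ≈ 1.74058.
and ρ(B_{ω*}) = 1.74058 − 1 = 0.74058.

ω* = 1.74058, ρ_SOR = 0.74058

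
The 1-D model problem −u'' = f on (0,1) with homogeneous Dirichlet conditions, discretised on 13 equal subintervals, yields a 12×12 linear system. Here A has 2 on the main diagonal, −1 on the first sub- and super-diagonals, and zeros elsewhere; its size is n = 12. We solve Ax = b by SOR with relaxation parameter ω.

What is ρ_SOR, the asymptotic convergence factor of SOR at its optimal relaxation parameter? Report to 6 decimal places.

ρ_SOR = 0.613794

[ρ_J] n=12: ρ(B_J) = cos(π/(n+1)) = cos(π/13) = 0.970942.
√(1 − cos²(π/13)) = sin(π/13) ≈ 0.2393157.
Young: ω* = 2/(1+√(1−ρ_J²)) = 2/(1+0.2393157) = 2/1.2393157 = 1.613794.
ρ_SOR = ω* − 1 = 1.613794 − 1 = 0.613794.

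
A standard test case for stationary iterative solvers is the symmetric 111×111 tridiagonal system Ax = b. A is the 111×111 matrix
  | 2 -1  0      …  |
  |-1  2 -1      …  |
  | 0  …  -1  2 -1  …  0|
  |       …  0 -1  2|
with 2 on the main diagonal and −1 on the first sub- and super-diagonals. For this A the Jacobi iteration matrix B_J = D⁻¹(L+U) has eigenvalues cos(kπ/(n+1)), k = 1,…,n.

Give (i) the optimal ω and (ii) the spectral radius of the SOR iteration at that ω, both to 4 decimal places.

ω* = 1.9454, ρ_SOR = 0.9454

½·tridiag(1,0,1) at n=111: λ_k = cos(kπ/112); max |λ| at k=1 ⇒ ρ_J = cos(π/112) ≈ 0.9996.
root = sin(π/112) = 0.02805  (since 1−cos² = sin²).
Then 2/(1+√(1−ρ_J²)) = 2/(1+0.02805); ω* = 2/1.02805 = 1.9454.
and ρ(B_{ω*}) = 1.9454 − 1 = 0.9454.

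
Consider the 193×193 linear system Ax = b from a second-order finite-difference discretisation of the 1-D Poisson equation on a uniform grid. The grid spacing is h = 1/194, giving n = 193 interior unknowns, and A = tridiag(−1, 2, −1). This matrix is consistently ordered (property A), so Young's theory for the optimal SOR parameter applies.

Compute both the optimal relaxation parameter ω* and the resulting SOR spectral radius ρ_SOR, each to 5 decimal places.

spectrum of D⁻¹(L+U) = {cos(kπ/194) : 1≤k≤193}; ρ_J = cos(π/194) = 0.99987.
root = sin(π/194) = 0.016193  (since 1−cos² = sin²).
Young: ω* = 2/(1+√(1−ρ_J²)) = 2/(1+0.016193) = 2/1.016193 = 1.96813.
ρ_SOR = ω* − 1 ≈ 0.96813.

ω* = 1.96813, ρ_SOR = 0.96813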